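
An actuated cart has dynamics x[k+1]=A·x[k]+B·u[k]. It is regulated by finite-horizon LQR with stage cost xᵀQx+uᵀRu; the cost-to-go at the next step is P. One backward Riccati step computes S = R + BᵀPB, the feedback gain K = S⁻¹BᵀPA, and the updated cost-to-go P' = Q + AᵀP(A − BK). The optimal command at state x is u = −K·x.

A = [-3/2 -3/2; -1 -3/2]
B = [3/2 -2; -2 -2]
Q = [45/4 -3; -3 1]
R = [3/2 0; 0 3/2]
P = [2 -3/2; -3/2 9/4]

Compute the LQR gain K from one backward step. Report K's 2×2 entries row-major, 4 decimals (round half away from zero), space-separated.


BᵀP = [6.0000 -6.7500; -1.0000 -1.5000]
S = R + BᵀPB = [3/2 0; 0 3/2] + [22.5000 1.5000; 1.5000 5.0000] = [24.0000 1.5000; 1.5000 6.5000]
BᵀPA = [-2.2500 1.1250; 3.0000 3.7500]
K = S⁻¹·BᵀPA = [-0.1244 0.0110; 0.4902 0.5744]
A−BK = [-0.3329 -0.3677; -0.2683 -0.3293]
AᵀP(A−BK) = [0.4994 0.5515; 0.5515 0.6462]
P' = Q + AᵀP(A−BK) = [11.7494 -2.4485; -2.4485 1.6462]
tr(P') = 13.3956

-0.1244 0.0110 0.4902 0.5744


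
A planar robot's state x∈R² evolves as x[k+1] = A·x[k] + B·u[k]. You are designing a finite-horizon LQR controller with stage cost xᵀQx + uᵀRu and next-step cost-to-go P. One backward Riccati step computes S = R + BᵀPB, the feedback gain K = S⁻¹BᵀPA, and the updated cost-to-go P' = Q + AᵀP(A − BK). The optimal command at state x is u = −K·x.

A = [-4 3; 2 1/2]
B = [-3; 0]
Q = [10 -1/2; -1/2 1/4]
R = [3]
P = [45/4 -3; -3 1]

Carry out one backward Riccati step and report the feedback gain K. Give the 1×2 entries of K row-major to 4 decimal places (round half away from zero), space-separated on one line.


1.4676 -0.9281

BᵀP = [-33.7500 9.0000]
S = R + BᵀPB = [3] + [101.2500] = [104.2500]
BᵀPA = [153.0000 -96.7500]
K = S⁻¹·BᵀPA = [1.4676 -0.9281]
A−BK = [0.4029 0.2158; 2.0000 0.5000]
AᵀP(A−BK) = [7.4532 -4.0072; -4.0072 2.7104]
P' = Q + AᵀP(A−BK) = [17.4532 -4.5072; -4.5072 2.9604]
tr(P') = 20.4137


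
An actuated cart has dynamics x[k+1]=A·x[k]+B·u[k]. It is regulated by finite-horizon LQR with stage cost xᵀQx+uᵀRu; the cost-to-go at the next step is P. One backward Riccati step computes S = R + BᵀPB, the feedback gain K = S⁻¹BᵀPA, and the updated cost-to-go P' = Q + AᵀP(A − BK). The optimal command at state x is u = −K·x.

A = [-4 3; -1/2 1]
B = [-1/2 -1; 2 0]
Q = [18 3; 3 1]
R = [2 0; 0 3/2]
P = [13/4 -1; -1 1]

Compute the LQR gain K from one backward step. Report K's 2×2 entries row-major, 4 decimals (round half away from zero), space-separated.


BᵀP = [-3.6250 2.5000; -3.2500 1.0000]
S = R + BᵀPB = [2 0; 0 3/2] + [6.8125 3.6250; 3.6250 3.2500] = [8.8125 3.6250; 3.6250 4.7500]
BᵀPA = [13.2500 -8.3750; 12.5000 -8.7500]
K = S⁻¹·BᵀPA = [0.6137 -0.2807; 2.1632 -1.6279]
A−BK = [-1.5299 1.2318; -1.7274 1.5615]
AᵀP(A−BK) = [13.0781 -9.9320; -9.9320 7.6551]
P' = Q + AᵀP(A−BK) = [31.0781 -6.9320; -6.9320 8.6551]
tr(P') = 39.7331

0.6137 -0.2807 2.1632 -1.6279


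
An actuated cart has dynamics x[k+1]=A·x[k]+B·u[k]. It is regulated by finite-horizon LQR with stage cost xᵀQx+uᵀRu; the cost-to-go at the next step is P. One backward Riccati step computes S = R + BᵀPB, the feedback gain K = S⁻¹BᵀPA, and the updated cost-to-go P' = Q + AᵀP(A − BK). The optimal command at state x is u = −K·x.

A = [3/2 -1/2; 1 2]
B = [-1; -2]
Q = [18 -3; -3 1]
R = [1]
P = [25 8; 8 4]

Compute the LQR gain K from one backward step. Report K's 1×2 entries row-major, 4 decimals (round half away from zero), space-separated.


BᵀP = [-41.0000 -16.0000]
S = R + BᵀPB = [1] + [73.0000] = [74.0000]
BᵀPA = [-77.5000 -11.5000]
K = S⁻¹·BᵀPA = [-1.0473 -0.1554]
A−BK = [0.4527 -0.6554; -1.0946 1.6892]
AᵀP(A−BK) = [3.0845 -2.7939; -2.7939 4.4628]
P' = Q + AᵀP(A−BK) = [21.0845 -5.7939; -5.7939 5.4628]
tr(P') = 26.5473

-1.0473 -0.1554


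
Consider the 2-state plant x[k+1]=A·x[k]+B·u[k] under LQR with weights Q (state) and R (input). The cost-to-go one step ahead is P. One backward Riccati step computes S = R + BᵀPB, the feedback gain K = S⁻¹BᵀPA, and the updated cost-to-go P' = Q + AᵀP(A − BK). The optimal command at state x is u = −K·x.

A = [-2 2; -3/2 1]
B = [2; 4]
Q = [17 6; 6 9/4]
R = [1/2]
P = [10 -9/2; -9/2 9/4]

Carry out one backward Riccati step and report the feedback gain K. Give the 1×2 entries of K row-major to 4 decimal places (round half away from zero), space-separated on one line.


BᵀP = [2.0000 0.0000]
S = R + BᵀPB = [1/2] + [4.0000] = [4.5000]
BᵀPA = [-4.0000 4.0000]
K = S⁻¹·BᵀPA = [-0.8889 0.8889]
A−BK = [-0.2222 0.2222; 2.0556 -2.5556]
AᵀP(A−BK) = [14.5069 -17.3194; -17.3194 20.6944]
P' = Q + AᵀP(A−BK) = [31.5069 -11.3194; -11.3194 22.9444]
tr(P') = 54.4514

-0.8889 0.8889


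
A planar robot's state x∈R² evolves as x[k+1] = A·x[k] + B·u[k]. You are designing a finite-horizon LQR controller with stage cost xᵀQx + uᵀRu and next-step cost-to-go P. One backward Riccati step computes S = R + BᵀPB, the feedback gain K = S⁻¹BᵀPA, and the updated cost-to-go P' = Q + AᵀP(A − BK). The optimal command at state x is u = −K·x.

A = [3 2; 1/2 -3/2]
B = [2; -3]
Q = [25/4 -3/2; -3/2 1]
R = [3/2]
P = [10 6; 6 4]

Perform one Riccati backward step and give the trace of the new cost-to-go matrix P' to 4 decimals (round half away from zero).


119.7955

BᵀP = [2.0000 0.0000]
S = R + BᵀPB = [3/2] + [4.0000] = [5.5000]
BᵀPA = [6.0000 4.0000]
K = S⁻¹·BᵀPA = [1.0909 0.7273]
A−BK = [0.8182 0.5455; 3.7727 0.6818]
AᵀP(A−BK) = [102.4545 31.6364; 31.6364 10.0909]
P' = Q + AᵀP(A−BK) = [108.7045 30.1364; 30.1364 11.0909]
tr(P') = 119.7955


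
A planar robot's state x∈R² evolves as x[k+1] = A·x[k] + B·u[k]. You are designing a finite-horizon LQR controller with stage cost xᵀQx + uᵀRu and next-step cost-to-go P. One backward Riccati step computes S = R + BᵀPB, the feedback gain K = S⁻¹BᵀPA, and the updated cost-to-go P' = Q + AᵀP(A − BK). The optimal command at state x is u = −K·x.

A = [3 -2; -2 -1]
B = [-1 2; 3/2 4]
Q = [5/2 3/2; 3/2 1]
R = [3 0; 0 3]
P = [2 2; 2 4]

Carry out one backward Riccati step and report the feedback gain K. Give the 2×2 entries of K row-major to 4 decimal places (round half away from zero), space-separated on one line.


-0.8703 0.2820 0.1090 -0.4586

BᵀP = [1.0000 4.0000; 12.0000 20.0000]
S = R + BᵀPB = [3 0; 0 3] + [5.0000 18.0000; 18.0000 104.0000] = [8.0000 18.0000; 18.0000 107.0000]
BᵀPA = [-5.0000 -6.0000; -4.0000 -44.0000]
K = S⁻¹·BᵀPA = [-0.8703 0.2820; 0.1090 -0.4586]
A−BK = [1.9117 -0.8008; -1.1306 0.4117]
AᵀP(A−BK) = [6.0846 -2.4248; -2.4248 1.5113]
P' = Q + AᵀP(A−BK) = [8.5846 -0.9248; -0.9248 2.5113]
tr(P') = 11.0959


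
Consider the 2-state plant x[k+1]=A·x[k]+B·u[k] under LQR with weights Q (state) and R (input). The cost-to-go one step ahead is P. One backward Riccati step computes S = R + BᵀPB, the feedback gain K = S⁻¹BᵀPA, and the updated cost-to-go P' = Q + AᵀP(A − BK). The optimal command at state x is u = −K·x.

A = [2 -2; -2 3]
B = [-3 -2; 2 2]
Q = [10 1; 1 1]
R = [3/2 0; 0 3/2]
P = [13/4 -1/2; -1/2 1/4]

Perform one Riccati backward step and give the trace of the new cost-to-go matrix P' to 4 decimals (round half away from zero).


BᵀP = [-10.7500 2.0000; -7.5000 1.5000]
S = R + BᵀPB = [3/2 0; 0 3/2] + [36.2500 25.5000; 25.5000 18.0000] = [37.7500 25.5000; 25.5000 19.5000]
BᵀPA = [-25.5000 27.5000; -18.0000 19.5000]
K = S⁻¹·BᵀPA = [-0.4454 0.4541; -0.3406 0.4061]
A−BK = [-0.0175 0.1747; -0.4279 1.2795]
AᵀP(A−BK) = [0.5109 -0.6092; -0.6092 0.8417]
P' = Q + AᵀP(A−BK) = [10.5109 0.3908; 0.3908 1.8417]
tr(P') = 12.3526

12.3526


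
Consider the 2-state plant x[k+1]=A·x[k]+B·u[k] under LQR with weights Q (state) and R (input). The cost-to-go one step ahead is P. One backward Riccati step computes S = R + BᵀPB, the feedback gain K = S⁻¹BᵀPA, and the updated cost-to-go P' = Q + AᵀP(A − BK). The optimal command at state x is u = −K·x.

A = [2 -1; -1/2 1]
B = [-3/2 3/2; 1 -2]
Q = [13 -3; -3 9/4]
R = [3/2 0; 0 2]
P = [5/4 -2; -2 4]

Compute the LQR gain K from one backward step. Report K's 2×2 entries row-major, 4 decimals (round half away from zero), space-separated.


-0.3551 0.2919 0.3113 -0.3381

BᵀP = [-3.8750 7.0000; 5.8750 -11.0000]
S = R + BᵀPB = [3/2 0; 0 2] + [12.8125 -19.8125; -19.8125 30.8125] = [14.3125 -19.8125; -19.8125 32.8125]
BᵀPA = [-11.2500 10.8750; 17.2500 -16.8750]
K = S⁻¹·BᵀPA = [-0.3551 0.2919; 0.3113 -0.3381]
A−BK = [1.0004 -0.0551; 0.4777 0.0320]
AᵀP(A−BK) = [0.6352 -0.3851; -0.3851 0.3713]
P' = Q + AᵀP(A−BK) = [13.6352 -3.3851; -3.3851 2.6213]
tr(P') = 16.2565


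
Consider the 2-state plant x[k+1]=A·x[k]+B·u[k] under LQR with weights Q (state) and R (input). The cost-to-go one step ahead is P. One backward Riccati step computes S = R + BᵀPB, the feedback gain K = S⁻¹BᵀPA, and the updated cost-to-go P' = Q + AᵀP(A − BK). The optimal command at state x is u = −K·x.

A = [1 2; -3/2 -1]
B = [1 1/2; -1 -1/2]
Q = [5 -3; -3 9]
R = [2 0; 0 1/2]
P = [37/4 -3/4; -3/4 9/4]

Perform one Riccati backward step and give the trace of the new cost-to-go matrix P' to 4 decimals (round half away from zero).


20.0089

BᵀP = [10.0000 -3.0000; 5.0000 -1.5000]
S = R + BᵀPB = [2 0; 0 1/2] + [13.0000 6.5000; 6.5000 3.2500] = [15.0000 6.5000; 6.5000 3.7500]
BᵀPA = [14.5000 23.0000; 7.2500 11.5000]
K = S⁻¹·BᵀPA = [0.5179 0.8214; 1.0357 1.6429]
A−BK = [-0.0357 0.3571; -0.4643 0.6429]
AᵀP(A−BK) = [1.5446 1.0536; 1.0536 4.4643]
P' = Q + AᵀP(A−BK) = [6.5446 -1.9464; -1.9464 13.4643]
tr(P') = 20.0089


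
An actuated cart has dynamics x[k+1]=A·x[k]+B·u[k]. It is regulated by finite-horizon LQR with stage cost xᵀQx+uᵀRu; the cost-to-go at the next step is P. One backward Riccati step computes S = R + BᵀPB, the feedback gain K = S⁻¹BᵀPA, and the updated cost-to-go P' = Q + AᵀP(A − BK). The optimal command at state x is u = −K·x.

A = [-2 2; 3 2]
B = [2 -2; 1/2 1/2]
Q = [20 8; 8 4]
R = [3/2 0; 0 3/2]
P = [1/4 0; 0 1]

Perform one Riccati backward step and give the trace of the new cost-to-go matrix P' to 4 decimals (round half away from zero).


34.6071

BᵀP = [0.5000 0.5000; -0.5000 0.5000]
S = R + BᵀPB = [3/2 0; 0 3/2] + [1.2500 -0.7500; -0.7500 1.2500] = [2.7500 -0.7500; -0.7500 2.7500]
BᵀPA = [0.5000 2.0000; 2.5000 0.0000]
K = S⁻¹·BᵀPA = [0.4643 0.7857; 1.0357 0.2143]
A−BK = [-0.8571 0.8571; 2.2500 1.5000]
AᵀP(A−BK) = [7.1786 4.0714; 4.0714 3.4286]
P' = Q + AᵀP(A−BK) = [27.1786 12.0714; 12.0714 7.4286]
tr(P') = 34.6071


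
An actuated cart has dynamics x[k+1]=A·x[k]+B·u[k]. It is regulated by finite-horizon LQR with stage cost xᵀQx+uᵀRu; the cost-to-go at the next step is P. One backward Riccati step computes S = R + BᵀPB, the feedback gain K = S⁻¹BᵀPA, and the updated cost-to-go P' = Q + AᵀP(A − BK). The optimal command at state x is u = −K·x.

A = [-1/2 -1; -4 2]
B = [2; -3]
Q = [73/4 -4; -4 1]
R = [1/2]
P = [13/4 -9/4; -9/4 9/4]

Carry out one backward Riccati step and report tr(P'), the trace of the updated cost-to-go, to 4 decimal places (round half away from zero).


BᵀP = [13.2500 -11.2500]
S = R + BᵀPB = [1/2] + [60.2500] = [60.7500]
BᵀPA = [38.3750 -35.7500]
K = S⁻¹·BᵀPA = [0.6317 -0.5885]
A−BK = [-1.7634 0.1770; -2.1049 0.2346]
AᵀP(A−BK) = [3.5715 -0.5422; -0.5422 0.2119]
P' = Q + AᵀP(A−BK) = [21.8215 -4.5422; -4.5422 1.2119]
tr(P') = 23.0334

23.0334


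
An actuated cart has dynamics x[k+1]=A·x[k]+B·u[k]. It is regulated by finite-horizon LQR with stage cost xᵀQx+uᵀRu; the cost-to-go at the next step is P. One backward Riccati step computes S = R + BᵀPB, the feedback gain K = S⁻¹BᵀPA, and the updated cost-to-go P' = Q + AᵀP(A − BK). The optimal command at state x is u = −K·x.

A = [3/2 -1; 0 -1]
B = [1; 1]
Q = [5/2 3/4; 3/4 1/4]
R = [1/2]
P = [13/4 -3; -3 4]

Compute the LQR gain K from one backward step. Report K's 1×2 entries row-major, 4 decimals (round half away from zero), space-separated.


0.2143 -0.7143

BᵀP = [0.2500 1.0000]
S = R + BᵀPB = [1/2] + [1.2500] = [1.7500]
BᵀPA = [0.3750 -1.2500]
K = S⁻¹·BᵀPA = [0.2143 -0.7143]
A−BK = [1.2857 -0.2857; -0.2143 -0.2857]
AᵀP(A−BK) = [7.2321 -0.1071; -0.1071 0.3571]
P' = Q + AᵀP(A−BK) = [9.7321 0.6429; 0.6429 0.6071]
tr(P') = 10.3393


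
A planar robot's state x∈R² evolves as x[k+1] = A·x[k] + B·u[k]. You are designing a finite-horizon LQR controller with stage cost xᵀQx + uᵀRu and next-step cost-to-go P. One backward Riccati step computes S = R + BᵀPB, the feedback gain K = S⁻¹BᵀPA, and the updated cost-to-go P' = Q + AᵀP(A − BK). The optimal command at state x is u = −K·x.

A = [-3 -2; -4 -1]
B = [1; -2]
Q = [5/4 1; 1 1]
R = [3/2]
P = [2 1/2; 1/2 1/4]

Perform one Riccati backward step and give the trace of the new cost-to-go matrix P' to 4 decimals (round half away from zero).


BᵀP = [1.0000 0.0000]
S = R + BᵀPB = [3/2] + [1.0000] = [2.5000]
BᵀPA = [-3.0000 -2.0000]
K = S⁻¹·BᵀPA = [-1.2000 -0.8000]
A−BK = [-1.8000 -1.2000; -6.4000 -2.6000]
AᵀP(A−BK) = [30.4000 16.1000; 16.1000 8.6500]
P' = Q + AᵀP(A−BK) = [31.6500 17.1000; 17.1000 9.6500]
tr(P') = 41.3000

41.3000


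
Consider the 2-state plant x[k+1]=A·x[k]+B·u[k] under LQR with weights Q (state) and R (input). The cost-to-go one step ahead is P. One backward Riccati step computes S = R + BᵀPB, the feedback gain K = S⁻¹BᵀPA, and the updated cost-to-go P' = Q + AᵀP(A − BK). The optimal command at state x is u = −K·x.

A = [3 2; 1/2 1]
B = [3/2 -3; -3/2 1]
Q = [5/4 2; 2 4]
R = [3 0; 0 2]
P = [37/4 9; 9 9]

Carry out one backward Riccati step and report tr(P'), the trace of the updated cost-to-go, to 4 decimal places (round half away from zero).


BᵀP = [0.3750 0.0000; -18.7500 -18.0000]
S = R + BᵀPB = [3 0; 0 2] + [0.5625 -1.1250; -1.1250 38.2500] = [3.5625 -1.1250; -1.1250 40.2500]
BᵀPA = [1.1250 0.7500; -65.2500 -55.5000]
K = S⁻¹·BᵀPA = [-0.1979 -0.2269; -1.6266 -1.3852]
A−BK = [-1.5831 -1.8153; 1.8298 2.0449]
AᵀP(A−BK) = [6.5838 5.8694; 5.8694 5.2902]
P' = Q + AᵀP(A−BK) = [7.8338 7.8694; 7.8694 9.2902]
tr(P') = 17.1240

17.1240


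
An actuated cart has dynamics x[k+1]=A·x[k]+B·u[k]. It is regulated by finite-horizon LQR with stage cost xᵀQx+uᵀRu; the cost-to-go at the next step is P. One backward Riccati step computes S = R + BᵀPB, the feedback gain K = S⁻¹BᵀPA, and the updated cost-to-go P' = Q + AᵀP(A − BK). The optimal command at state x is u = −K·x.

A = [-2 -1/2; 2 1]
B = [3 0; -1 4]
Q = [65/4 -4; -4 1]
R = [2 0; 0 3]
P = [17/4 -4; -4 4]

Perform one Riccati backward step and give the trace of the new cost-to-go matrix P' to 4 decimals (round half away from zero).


BᵀP = [16.7500 -16.0000; -16.0000 16.0000]
S = R + BᵀPB = [2 0; 0 3] + [66.2500 -64.0000; -64.0000 64.0000] = [68.2500 -64.0000; -64.0000 67.0000]
BᵀPA = [-65.5000 -24.3750; 64.0000 24.0000]
K = S⁻¹·BᵀPA = [-0.6135 -0.2037; 0.3692 0.1636]
A−BK = [-0.1594 0.1112; -0.0902 0.1418]
AᵀP(A−BK) = [1.1872 0.4352; 0.4352 0.1702]
P' = Q + AᵀP(A−BK) = [17.4372 -3.5648; -3.5648 1.1702]
tr(P') = 18.6074

18.6074


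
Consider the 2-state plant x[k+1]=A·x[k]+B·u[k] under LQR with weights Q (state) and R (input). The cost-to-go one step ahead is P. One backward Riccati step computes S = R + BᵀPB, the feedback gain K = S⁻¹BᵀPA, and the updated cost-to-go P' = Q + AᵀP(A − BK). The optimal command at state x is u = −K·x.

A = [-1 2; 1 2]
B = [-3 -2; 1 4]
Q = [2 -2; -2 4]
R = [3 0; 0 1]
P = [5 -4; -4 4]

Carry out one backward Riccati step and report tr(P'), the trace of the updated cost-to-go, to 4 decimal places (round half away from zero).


8.2946

BᵀP = [-19.0000 16.0000; -26.0000 24.0000]
S = R + BᵀPB = [3 0; 0 1] + [73.0000 102.0000; 102.0000 148.0000] = [76.0000 102.0000; 102.0000 149.0000]
BᵀPA = [35.0000 -6.0000; 50.0000 -4.0000]
K = S⁻¹·BᵀPA = [0.1250 -0.5283; 0.2500 0.3348]
A−BK = [-0.1250 1.0848; -0.1250 1.1891]
AᵀP(A−BK) = [0.1250 -0.2500; -0.2500 2.1696]
P' = Q + AᵀP(A−BK) = [2.1250 -2.2500; -2.2500 6.1696]
tr(P') = 8.2946


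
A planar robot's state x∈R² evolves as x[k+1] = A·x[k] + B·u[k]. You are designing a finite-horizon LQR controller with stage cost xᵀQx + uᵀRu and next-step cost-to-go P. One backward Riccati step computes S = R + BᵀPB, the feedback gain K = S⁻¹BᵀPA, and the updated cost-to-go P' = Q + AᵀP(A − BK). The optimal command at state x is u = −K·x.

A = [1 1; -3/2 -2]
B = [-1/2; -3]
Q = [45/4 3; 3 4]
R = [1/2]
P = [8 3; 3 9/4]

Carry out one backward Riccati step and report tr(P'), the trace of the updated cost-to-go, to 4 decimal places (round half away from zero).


BᵀP = [-13.0000 -8.2500]
S = R + BᵀPB = [1/2] + [31.2500] = [31.7500]
BᵀPA = [-0.6250 3.5000]
K = S⁻¹·BᵀPA = [-0.0197 0.1102]
A−BK = [0.9902 1.0551; -1.5591 -1.6693]
AᵀP(A−BK) = [4.0502 4.3189; 4.3189 4.6142]
P' = Q + AᵀP(A−BK) = [15.3002 7.3189; 7.3189 8.6142]
tr(P') = 23.9144

23.9144


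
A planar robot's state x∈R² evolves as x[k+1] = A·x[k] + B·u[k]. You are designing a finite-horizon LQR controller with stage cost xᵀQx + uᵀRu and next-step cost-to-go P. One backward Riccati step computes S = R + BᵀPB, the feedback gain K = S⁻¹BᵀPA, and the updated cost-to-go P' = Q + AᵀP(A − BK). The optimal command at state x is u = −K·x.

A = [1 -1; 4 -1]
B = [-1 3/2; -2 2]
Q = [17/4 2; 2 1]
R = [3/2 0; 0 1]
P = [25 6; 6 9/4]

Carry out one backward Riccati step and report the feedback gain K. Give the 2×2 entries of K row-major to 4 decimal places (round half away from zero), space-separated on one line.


-0.6908 0.1614 0.4954 -0.4954

BᵀP = [-37.0000 -10.5000; 49.5000 13.5000]
S = R + BᵀPB = [3/2 0; 0 1] + [58.0000 -76.5000; -76.5000 101.2500] = [59.5000 -76.5000; -76.5000 102.2500]
BᵀPA = [-79.0000 47.5000; 103.5000 -63.0000]
K = S⁻¹·BᵀPA = [-0.6908 0.1614; 0.4954 -0.4954]
A−BK = [-0.4339 -0.0955; 1.6276 0.3135]
AᵀP(A−BK) = [3.1538 0.0227; 0.0227 0.3744]
P' = Q + AᵀP(A−BK) = [7.4038 2.0227; 2.0227 1.3744]
tr(P') = 8.7782


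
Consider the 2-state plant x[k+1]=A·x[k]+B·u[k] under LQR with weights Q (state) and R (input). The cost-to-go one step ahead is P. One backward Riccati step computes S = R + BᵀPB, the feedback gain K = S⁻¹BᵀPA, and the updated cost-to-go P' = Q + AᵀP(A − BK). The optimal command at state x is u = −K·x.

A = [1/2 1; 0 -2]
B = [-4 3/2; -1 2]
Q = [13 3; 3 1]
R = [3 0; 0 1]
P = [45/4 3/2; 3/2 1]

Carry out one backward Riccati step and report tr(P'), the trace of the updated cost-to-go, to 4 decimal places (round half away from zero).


16.1260

BᵀP = [-46.5000 -7.0000; 19.8750 4.2500]
S = R + BᵀPB = [3 0; 0 1] + [193.0000 -83.7500; -83.7500 38.3125] = [196.0000 -83.7500; -83.7500 39.3125]
BᵀPA = [-23.2500 -32.5000; 9.9375 11.3750]
K = S⁻¹·BᵀPA = [-0.1183 -0.4702; 0.0008 -0.7124]
A−BK = [0.0257 0.1877; -0.1199 -1.0455]
AᵀP(A−BK) = [0.0545 0.2718; 0.2718 2.0714]
P' = Q + AᵀP(A−BK) = [13.0545 3.2718; 3.2718 3.0714]
tr(P') = 16.1260


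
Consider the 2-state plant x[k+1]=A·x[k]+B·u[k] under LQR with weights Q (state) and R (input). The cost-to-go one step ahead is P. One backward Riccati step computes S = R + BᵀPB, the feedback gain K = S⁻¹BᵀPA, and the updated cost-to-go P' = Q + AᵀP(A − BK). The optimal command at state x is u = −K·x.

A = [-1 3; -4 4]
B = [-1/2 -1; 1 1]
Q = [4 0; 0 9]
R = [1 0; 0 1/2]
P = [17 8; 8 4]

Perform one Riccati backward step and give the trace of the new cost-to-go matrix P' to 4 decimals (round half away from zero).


109.7547

BᵀP = [-0.5000 0.0000; -9.0000 -4.0000]
S = R + BᵀPB = [1 0; 0 1/2] + [0.2500 0.5000; 0.5000 5.0000] = [1.2500 0.5000; 0.5000 5.5000]
BᵀPA = [0.5000 -1.5000; 25.0000 -43.0000]
K = S⁻¹·BᵀPA = [-1.4717 2.0000; 4.6792 -8.0000]
A−BK = [2.9434 -4.0000; -7.2075 10.0000]
AᵀP(A−BK) = [28.7547 -44.0000; -44.0000 68.0000]
P' = Q + AᵀP(A−BK) = [32.7547 -44.0000; -44.0000 77.0000]
tr(P') = 109.7547


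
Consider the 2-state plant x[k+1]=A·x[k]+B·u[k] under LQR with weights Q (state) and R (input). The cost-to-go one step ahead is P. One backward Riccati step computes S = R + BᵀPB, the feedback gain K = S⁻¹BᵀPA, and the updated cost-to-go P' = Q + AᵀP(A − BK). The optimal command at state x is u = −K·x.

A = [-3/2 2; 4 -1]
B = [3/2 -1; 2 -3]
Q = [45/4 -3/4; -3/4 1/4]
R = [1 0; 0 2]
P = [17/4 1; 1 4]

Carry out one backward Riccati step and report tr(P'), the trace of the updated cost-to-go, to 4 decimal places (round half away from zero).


BᵀP = [8.3750 9.5000; -7.2500 -13.0000]
S = R + BᵀPB = [1 0; 0 2] + [31.5625 -36.8750; -36.8750 46.2500] = [32.5625 -36.8750; -36.8750 48.2500]
BᵀPA = [25.4375 7.2500; -41.1250 -1.5000]
K = S⁻¹·BᵀPA = [-1.3678 1.3933; -1.8977 1.0337]
A−BK = [-1.3459 0.9438; 1.0426 -0.6854]
AᵀP(A−BK) = [18.3140 -12.1798; -12.1798 8.4494]
P' = Q + AᵀP(A−BK) = [29.5640 -12.9298; -12.9298 8.6994]
tr(P') = 38.2635

38.2635


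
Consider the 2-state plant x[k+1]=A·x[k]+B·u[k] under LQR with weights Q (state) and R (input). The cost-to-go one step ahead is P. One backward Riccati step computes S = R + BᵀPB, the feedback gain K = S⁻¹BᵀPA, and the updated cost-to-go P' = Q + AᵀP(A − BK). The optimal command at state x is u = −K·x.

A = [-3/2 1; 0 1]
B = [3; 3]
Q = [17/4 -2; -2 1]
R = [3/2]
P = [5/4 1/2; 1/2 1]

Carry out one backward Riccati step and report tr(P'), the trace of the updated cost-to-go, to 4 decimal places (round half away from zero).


BᵀP = [5.2500 4.5000]
S = R + BᵀPB = [3/2] + [29.2500] = [30.7500]
BᵀPA = [-7.8750 9.7500]
K = S⁻¹·BᵀPA = [-0.2561 0.3171]
A−BK = [-0.7317 0.0488; 0.7683 0.0488]
AᵀP(A−BK) = [0.7957 -0.1280; -0.1280 0.1585]
P' = Q + AᵀP(A−BK) = [5.0457 -2.1280; -2.1280 1.1585]
tr(P') = 6.2043

6.2043


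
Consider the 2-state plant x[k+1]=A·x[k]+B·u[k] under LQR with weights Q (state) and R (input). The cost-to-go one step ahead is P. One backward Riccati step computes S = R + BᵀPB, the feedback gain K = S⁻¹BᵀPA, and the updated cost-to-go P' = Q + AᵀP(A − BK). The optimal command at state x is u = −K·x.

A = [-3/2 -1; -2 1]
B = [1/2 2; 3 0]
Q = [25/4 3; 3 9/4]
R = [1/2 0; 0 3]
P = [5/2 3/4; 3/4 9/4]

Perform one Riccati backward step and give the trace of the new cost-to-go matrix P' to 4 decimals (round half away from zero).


10.2677

BᵀP = [3.5000 7.1250; 5.0000 1.5000]
S = R + BᵀPB = [1/2 0; 0 3] + [23.1250 7.0000; 7.0000 10.0000] = [23.6250 7.0000; 7.0000 13.0000]
BᵀPA = [-19.5000 3.6250; -10.5000 -3.5000]
K = S⁻¹·BᵀPA = [-0.6973 0.2775; -0.4322 -0.4186]
A−BK = [-0.2869 -0.3015; 0.0920 0.1676]
AᵀP(A−BK) = [0.9888 0.6401; 0.6401 0.7789]
P' = Q + AᵀP(A−BK) = [7.2388 3.6401; 3.6401 3.0289]
tr(P') = 10.2677


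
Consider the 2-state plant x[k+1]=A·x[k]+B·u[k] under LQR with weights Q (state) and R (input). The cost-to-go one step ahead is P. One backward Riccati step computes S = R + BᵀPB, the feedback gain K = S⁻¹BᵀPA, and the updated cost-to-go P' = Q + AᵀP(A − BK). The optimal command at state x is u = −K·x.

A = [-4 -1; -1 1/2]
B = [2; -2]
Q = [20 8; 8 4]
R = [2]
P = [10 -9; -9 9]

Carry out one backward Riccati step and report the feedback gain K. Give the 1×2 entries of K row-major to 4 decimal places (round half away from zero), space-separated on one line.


BᵀP = [38.0000 -36.0000]
S = R + BᵀPB = [2] + [148.0000] = [150.0000]
BᵀPA = [-116.0000 -56.0000]
K = S⁻¹·BᵀPA = [-0.7733 -0.3733]
A−BK = [-2.4533 -0.2533; -2.5467 -0.2467]
AᵀP(A−BK) = [7.2933 1.1933; 1.1933 0.3433]
P' = Q + AᵀP(A−BK) = [27.2933 9.1933; 9.1933 4.3433]
tr(P') = 31.6367

-0.7733 -0.3733


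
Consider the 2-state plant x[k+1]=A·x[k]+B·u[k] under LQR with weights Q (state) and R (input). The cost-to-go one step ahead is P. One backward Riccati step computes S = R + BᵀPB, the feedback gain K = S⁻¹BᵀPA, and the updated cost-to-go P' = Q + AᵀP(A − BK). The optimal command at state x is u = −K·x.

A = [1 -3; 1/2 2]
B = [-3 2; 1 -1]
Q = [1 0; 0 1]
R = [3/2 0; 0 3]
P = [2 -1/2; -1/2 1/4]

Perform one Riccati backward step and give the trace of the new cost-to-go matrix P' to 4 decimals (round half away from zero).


3.5838

BᵀP = [-6.5000 1.7500; 4.5000 -1.2500]
S = R + BᵀPB = [3/2 0; 0 3] + [21.2500 -14.7500; -14.7500 10.2500] = [22.7500 -14.7500; -14.7500 13.2500]
BᵀPA = [-5.6250 23.0000; 3.8750 -16.0000]
K = S⁻¹·BᵀPA = [-0.2072 0.8197; 0.0618 -0.2951]
A−BK = [0.2548 0.0492; 0.7690 0.8852]
AᵀP(A−BK) = [0.1576 -0.2459; -0.2459 1.4262]
P' = Q + AᵀP(A−BK) = [1.1576 -0.2459; -0.2459 2.4262]
tr(P') = 3.5838


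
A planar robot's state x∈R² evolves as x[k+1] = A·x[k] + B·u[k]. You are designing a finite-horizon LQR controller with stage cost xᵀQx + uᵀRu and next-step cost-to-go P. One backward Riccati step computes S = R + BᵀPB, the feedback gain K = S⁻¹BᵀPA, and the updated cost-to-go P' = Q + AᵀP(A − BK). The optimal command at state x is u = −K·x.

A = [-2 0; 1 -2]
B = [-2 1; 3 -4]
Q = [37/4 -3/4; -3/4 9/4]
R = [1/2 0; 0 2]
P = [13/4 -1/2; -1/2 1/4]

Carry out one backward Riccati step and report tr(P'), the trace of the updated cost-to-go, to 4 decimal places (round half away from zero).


12.5628

BᵀP = [-8.0000 1.7500; 5.2500 -1.5000]
S = R + BᵀPB = [1/2 0; 0 2] + [21.2500 -15.0000; -15.0000 11.2500] = [21.7500 -15.0000; -15.0000 13.2500]
BᵀPA = [17.7500 -3.5000; -12.0000 3.0000]
K = S⁻¹·BᵀPA = [0.8734 -0.0218; 0.0831 0.2018]
A−BK = [-0.3363 -0.2453; -1.2878 -1.1276]
AᵀP(A−BK) = [0.7443 0.3076; 0.3076 0.3185]
P' = Q + AᵀP(A−BK) = [9.9943 -0.4424; -0.4424 2.5685]
tr(P') = 12.5628


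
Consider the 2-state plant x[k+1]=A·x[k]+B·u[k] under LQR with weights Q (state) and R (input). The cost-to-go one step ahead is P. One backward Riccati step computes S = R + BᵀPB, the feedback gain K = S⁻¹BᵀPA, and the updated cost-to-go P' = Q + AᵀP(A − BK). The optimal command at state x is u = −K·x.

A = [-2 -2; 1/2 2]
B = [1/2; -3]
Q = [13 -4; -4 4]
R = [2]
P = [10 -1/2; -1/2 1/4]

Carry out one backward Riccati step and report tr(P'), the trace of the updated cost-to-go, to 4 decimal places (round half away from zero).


53.6989

BᵀP = [6.5000 -1.0000]
S = R + BᵀPB = [2] + [6.2500] = [8.2500]
BᵀPA = [-13.5000 -15.0000]
K = S⁻¹·BᵀPA = [-1.6364 -1.8182]
A−BK = [-1.1818 -1.0909; -4.4091 -3.4545]
AᵀP(A−BK) = [18.9716 18.2045; 18.2045 17.7273]
P' = Q + AᵀP(A−BK) = [31.9716 14.2045; 14.2045 21.7273]
tr(P') = 53.6989


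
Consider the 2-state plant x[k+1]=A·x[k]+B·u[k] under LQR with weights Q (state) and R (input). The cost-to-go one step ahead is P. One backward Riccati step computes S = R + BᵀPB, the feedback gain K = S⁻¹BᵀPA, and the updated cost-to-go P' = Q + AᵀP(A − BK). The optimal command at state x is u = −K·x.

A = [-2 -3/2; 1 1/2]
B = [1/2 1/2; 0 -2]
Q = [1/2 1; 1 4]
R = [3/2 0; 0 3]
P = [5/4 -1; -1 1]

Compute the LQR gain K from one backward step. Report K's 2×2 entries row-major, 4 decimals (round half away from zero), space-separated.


BᵀP = [0.6250 -0.5000; 2.6250 -2.5000]
S = R + BᵀPB = [3/2 0; 0 3] + [0.3125 1.3125; 1.3125 6.3125] = [1.8125 1.3125; 1.3125 9.3125]
BᵀPA = [-1.7500 -1.1875; -7.7500 -5.1875]
K = S⁻¹·BᵀPA = [-0.4041 -0.2804; -0.7753 -0.5175]
A−BK = [-1.4103 -1.1010; -0.5505 -0.5351]
AᵀP(A−BK) = [3.2845 2.2485; 2.2485 1.5448]
P' = Q + AᵀP(A−BK) = [3.7845 3.2485; 3.2485 5.5448]
tr(P') = 9.3294

-0.4041 -0.2804 -0.7753 -0.5175


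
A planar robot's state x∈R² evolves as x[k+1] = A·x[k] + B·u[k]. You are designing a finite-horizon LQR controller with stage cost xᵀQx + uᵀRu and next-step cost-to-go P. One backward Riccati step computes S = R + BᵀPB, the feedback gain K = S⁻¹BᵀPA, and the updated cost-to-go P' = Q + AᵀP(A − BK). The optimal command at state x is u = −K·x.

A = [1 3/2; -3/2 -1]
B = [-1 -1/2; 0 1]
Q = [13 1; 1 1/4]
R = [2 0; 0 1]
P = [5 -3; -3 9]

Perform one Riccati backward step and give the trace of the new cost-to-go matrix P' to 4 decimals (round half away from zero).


17.8615

BᵀP = [-5.0000 3.0000; -5.5000 10.5000]
S = R + BᵀPB = [2 0; 0 1] + [5.0000 5.5000; 5.5000 13.2500] = [7.0000 5.5000; 5.5000 14.2500]
BᵀPA = [-9.5000 -10.5000; -21.2500 -18.7500]
K = S⁻¹·BᵀPA = [-0.2662 -0.6691; -1.3885 -1.0576]
A−BK = [0.0396 0.3022; -0.1115 0.0576]
AᵀP(A−BK) = [2.2158 1.9209; 1.9209 2.3957]
P' = Q + AᵀP(A−BK) = [15.2158 2.9209; 2.9209 2.6457]
tr(P') = 17.8615


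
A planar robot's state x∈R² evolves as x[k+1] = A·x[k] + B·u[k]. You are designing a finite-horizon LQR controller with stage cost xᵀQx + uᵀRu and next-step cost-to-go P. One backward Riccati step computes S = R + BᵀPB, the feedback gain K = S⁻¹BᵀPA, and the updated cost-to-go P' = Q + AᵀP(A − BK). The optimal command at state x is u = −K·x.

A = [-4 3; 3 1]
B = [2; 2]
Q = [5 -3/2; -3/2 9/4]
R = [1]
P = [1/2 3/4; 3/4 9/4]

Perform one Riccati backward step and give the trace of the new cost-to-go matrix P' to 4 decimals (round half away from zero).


15.0694

BᵀP = [2.5000 6.0000]
S = R + BᵀPB = [1] + [17.0000] = [18.0000]
BᵀPA = [8.0000 13.5000]
K = S⁻¹·BᵀPA = [0.4444 0.7500]
A−BK = [-4.8889 1.5000; 2.1111 -0.5000]
AᵀP(A−BK) = [6.6944 -1.5000; -1.5000 1.1250]
P' = Q + AᵀP(A−BK) = [11.6944 -3.0000; -3.0000 3.3750]
tr(P') = 15.0694


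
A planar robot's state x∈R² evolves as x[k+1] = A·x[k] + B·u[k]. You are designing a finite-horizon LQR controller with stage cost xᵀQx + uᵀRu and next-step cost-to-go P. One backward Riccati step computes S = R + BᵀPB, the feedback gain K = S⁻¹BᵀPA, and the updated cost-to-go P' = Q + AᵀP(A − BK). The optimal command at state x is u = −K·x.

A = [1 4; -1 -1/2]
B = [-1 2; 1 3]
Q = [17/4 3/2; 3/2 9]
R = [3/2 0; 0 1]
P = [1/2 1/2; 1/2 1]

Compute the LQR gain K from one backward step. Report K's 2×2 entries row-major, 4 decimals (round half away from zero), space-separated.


-0.2000 -0.4889 -0.0667 0.4852

BᵀP = [0.0000 0.5000; 2.5000 4.0000]
S = R + BᵀPB = [3/2 0; 0 1] + [0.5000 1.5000; 1.5000 17.0000] = [2.0000 1.5000; 1.5000 18.0000]
BᵀPA = [-0.5000 -0.2500; -1.5000 8.0000]
K = S⁻¹·BᵀPA = [-0.2000 -0.4889; -0.0667 0.4852]
A−BK = [0.9333 2.5407; -0.6000 -1.4667]
AᵀP(A−BK) = [0.3000 0.7333; 0.7333 2.2463]
P' = Q + AᵀP(A−BK) = [4.5500 2.2333; 2.2333 11.2463]
tr(P') = 15.7963


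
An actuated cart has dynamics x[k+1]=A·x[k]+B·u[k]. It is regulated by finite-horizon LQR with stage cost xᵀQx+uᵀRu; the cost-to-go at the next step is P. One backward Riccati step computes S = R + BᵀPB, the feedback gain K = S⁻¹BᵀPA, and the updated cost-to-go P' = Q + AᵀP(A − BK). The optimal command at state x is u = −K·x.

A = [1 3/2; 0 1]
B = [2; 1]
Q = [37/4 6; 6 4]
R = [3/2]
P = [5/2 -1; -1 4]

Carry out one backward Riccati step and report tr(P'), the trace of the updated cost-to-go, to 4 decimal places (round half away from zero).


15.4185

BᵀP = [4.0000 2.0000]
S = R + BᵀPB = [3/2] + [10.0000] = [11.5000]
BᵀPA = [4.0000 8.0000]
K = S⁻¹·BᵀPA = [0.3478 0.6957]
A−BK = [0.3043 0.1087; -0.3478 0.3043]
AᵀP(A−BK) = [1.1087 -0.0326; -0.0326 1.0598]
P' = Q + AᵀP(A−BK) = [10.3587 5.9674; 5.9674 5.0598]
tr(P') = 15.4185


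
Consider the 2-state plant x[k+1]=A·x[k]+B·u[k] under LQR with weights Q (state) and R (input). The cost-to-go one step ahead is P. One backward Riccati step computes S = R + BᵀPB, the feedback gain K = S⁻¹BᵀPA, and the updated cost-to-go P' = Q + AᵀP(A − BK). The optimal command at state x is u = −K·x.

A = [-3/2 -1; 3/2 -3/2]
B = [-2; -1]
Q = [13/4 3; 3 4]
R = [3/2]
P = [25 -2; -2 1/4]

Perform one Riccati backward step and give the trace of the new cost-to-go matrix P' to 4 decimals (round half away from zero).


BᵀP = [-48.0000 3.7500]
S = R + BᵀPB = [3/2] + [92.2500] = [93.7500]
BᵀPA = [77.6250 42.3750]
K = S⁻¹·BᵀPA = [0.8280 0.4520]
A−BK = [0.1560 -0.0960; 2.3280 -1.0480]
AᵀP(A−BK) = [1.5390 0.3510; 0.3510 0.4090]
P' = Q + AᵀP(A−BK) = [4.7890 3.3510; 3.3510 4.4090]
tr(P') = 9.1980

9.1980


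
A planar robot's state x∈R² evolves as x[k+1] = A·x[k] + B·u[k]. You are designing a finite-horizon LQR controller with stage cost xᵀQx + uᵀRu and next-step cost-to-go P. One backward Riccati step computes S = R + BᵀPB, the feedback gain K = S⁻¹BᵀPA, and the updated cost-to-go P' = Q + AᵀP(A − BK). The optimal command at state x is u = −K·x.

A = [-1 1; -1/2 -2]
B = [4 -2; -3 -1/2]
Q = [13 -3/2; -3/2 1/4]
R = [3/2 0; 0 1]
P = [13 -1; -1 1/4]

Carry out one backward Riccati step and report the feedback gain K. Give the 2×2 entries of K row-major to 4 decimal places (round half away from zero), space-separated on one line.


BᵀP = [55.0000 -4.7500; -25.5000 1.8750]
S = R + BᵀPB = [3/2 0; 0 1] + [234.2500 -107.6250; -107.6250 50.0625] = [235.7500 -107.6250; -107.6250 51.0625]
BᵀPA = [-52.6250 64.5000; 24.5625 -29.2500]
K = S⁻¹·BᵀPA = [-0.0959 0.3199; 0.2789 0.1014]
A−BK = [-0.0586 -0.0767; -0.6483 -0.9896]
AᵀP(A−BK) = [0.1653 0.0934; 0.0934 0.3333]
P' = Q + AᵀP(A−BK) = [13.1653 -1.4066; -1.4066 0.5833]
tr(P') = 13.7486

-0.0959 0.3199 0.2789 0.1014


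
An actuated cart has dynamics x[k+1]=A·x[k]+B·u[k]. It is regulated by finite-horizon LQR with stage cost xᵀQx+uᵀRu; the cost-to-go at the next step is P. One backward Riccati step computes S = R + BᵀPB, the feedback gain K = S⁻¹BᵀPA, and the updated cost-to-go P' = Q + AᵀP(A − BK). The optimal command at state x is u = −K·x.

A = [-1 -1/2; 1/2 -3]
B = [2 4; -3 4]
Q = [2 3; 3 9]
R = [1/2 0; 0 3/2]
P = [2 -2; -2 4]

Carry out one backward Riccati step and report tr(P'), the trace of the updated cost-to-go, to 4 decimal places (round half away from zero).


BᵀP = [10.0000 -16.0000; 0.0000 8.0000]
S = R + BᵀPB = [1/2 0; 0 3/2] + [68.0000 -24.0000; -24.0000 32.0000] = [68.5000 -24.0000; -24.0000 33.5000]
BᵀPA = [-18.0000 43.0000; 4.0000 -24.0000]
K = S⁻¹·BᵀPA = [-0.2950 0.5030; -0.0919 -0.3561]
A−BK = [-0.0423 -0.0817; -0.0172 -0.0668]
AᵀP(A−BK) = [0.0580 -0.0220; -0.0220 0.3260]
P' = Q + AᵀP(A−BK) = [2.0580 2.9780; 2.9780 9.3260]
tr(P') = 11.3841

11.3841


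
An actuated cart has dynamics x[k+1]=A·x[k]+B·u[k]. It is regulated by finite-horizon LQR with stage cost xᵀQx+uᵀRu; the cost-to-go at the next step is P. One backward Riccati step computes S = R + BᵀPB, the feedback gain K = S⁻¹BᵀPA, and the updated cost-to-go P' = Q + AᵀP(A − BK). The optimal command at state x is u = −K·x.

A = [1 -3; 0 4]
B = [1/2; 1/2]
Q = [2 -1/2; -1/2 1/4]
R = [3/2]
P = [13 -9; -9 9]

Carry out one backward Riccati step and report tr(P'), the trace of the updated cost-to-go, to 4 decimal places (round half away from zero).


BᵀP = [2.0000 0.0000]
S = R + BᵀPB = [3/2] + [1.0000] = [2.5000]
BᵀPA = [2.0000 -6.0000]
K = S⁻¹·BᵀPA = [0.8000 -2.4000]
A−BK = [0.6000 -1.8000; -0.4000 5.2000]
AᵀP(A−BK) = [11.4000 -70.2000; -70.2000 462.6000]
P' = Q + AᵀP(A−BK) = [13.4000 -70.7000; -70.7000 462.8500]
tr(P') = 476.2500

476.2500


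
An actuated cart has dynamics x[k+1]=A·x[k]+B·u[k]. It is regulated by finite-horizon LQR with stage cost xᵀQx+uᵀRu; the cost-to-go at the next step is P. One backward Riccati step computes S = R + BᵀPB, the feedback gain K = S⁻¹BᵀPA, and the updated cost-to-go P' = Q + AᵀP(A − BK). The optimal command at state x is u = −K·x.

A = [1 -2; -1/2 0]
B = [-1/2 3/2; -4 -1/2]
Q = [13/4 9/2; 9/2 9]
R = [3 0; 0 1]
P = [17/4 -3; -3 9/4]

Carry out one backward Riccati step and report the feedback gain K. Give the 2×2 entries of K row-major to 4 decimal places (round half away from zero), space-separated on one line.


0.1544 -0.1729 0.5005 -0.8026

BᵀP = [9.8750 -7.5000; 7.8750 -5.6250]
S = R + BᵀPB = [3 0; 0 1] + [25.0625 18.5625; 18.5625 14.6250] = [28.0625 18.5625; 18.5625 15.6250]
BᵀPA = [13.6250 -19.7500; 10.6875 -15.7500]
K = S⁻¹·BᵀPA = [0.1544 -0.1729; 0.5005 -0.8026]
A−BK = [0.3264 -0.8825; 0.3680 -1.0928]
AᵀP(A−BK) = [0.3589 -0.5665; -0.5665 0.9444]
P' = Q + AᵀP(A−BK) = [3.6089 3.9335; 3.9335 9.9444]
tr(P') = 13.5533


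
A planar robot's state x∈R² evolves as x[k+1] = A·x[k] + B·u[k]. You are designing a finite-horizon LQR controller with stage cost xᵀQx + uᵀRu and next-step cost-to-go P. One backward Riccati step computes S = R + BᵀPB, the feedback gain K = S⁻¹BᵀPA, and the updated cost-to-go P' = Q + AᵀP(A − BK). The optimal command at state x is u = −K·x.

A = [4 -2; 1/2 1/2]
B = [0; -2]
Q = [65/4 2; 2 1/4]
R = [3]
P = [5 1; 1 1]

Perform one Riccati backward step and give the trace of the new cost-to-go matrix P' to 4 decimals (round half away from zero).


106.1429

BᵀP = [-2.0000 -2.0000]
S = R + BᵀPB = [3] + [4.0000] = [7.0000]
BᵀPA = [-9.0000 3.0000]
K = S⁻¹·BᵀPA = [-1.2857 0.4286]
A−BK = [4.0000 -2.0000; -2.0714 1.3571]
AᵀP(A−BK) = [72.6786 -34.8929; -34.8929 16.9643]
P' = Q + AᵀP(A−BK) = [88.9286 -32.8929; -32.8929 17.2143]
tr(P') = 106.1429


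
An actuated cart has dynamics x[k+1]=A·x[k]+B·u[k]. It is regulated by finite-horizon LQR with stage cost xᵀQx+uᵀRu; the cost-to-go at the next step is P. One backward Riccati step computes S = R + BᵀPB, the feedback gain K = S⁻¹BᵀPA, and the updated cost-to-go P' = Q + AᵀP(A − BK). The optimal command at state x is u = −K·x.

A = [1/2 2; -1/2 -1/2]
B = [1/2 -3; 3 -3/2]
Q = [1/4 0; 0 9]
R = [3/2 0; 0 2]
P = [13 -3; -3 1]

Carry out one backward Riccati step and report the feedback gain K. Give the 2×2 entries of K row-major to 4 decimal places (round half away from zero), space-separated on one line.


-0.1863 -0.3808 -0.2124 -0.7507

BᵀP = [-2.5000 1.5000; -34.5000 7.5000]
S = R + BᵀPB = [3/2 0; 0 2] + [3.2500 5.2500; 5.2500 92.2500] = [4.7500 5.2500; 5.2500 94.2500]
BᵀPA = [-2.0000 -5.7500; -21.0000 -72.7500]
K = S⁻¹·BᵀPA = [-0.1863 -0.3808; -0.2124 -0.7507]
A−BK = [-0.0442 -0.0616; -0.2599 -0.4835]
AᵀP(A−BK) = [0.1663 0.4743; 0.4743 1.4490]
P' = Q + AᵀP(A−BK) = [0.4163 0.4743; 0.4743 10.4490]
tr(P') = 10.8653


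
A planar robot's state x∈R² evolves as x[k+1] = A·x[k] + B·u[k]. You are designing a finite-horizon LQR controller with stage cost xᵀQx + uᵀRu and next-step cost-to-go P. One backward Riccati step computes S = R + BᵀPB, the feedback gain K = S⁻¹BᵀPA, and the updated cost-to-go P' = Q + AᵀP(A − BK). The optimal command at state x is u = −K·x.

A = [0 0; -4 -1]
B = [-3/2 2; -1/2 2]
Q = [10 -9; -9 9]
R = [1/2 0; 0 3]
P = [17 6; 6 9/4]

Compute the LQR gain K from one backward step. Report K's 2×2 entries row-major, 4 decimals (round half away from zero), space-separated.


0.3950 0.0988 -0.2772 -0.0693

BᵀP = [-28.5000 -10.1250; 46.0000 16.5000]
S = R + BᵀPB = [1/2 0; 0 3] + [47.8125 -77.2500; -77.2500 125.0000] = [48.3125 -77.2500; -77.2500 128.0000]
BᵀPA = [40.5000 10.1250; -66.0000 -16.5000]
K = S⁻¹·BᵀPA = [0.3950 0.0988; -0.2772 -0.0693]
A−BK = [1.1470 0.2867; -3.2481 -0.8120]
AᵀP(A−BK) = [1.7049 0.4262; 0.4262 0.1066]
P' = Q + AᵀP(A−BK) = [11.7049 -8.5738; -8.5738 9.1066]
tr(P') = 20.8114


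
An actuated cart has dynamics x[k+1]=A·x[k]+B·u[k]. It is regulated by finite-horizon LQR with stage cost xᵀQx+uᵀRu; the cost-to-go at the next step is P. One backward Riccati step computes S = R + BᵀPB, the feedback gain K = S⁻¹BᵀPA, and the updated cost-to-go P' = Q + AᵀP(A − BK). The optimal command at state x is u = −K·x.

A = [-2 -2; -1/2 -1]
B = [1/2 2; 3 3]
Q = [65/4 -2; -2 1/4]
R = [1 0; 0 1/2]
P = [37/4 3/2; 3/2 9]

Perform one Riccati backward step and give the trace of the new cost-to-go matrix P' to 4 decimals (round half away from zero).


BᵀP = [9.1250 27.7500; 23.0000 30.0000]
S = R + BᵀPB = [1 0; 0 1/2] + [87.8125 101.5000; 101.5000 136.0000] = [88.8125 101.5000; 101.5000 136.5000]
BᵀPA = [-32.1250 -46.0000; -61.0000 -76.0000]
K = S⁻¹·BᵀPA = [0.9922 0.7882; -1.1847 -1.1429]
A−BK = [-0.1268 -0.1084; 0.0774 0.0640]
AᵀP(A−BK) = [1.8593 1.6059; 1.6059 1.3990]
P' = Q + AᵀP(A−BK) = [18.1093 -0.3941; -0.3941 1.6490]
tr(P') = 19.7583

19.7583
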